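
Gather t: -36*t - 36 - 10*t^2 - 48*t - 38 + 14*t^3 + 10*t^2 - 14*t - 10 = 14*t^3 - 98*t - 84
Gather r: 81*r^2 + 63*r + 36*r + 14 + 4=81*r^2 + 99*r + 18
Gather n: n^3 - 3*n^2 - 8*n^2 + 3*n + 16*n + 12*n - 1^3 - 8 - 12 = n^3 - 11*n^2 + 31*n - 21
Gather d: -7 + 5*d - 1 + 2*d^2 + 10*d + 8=2*d^2 + 15*d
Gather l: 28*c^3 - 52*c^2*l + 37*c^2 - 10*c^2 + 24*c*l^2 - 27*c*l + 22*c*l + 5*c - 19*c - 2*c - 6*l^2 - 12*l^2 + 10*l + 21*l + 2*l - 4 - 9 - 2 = 28*c^3 + 27*c^2 - 16*c + l^2*(24*c - 18) + l*(-52*c^2 - 5*c + 33) - 15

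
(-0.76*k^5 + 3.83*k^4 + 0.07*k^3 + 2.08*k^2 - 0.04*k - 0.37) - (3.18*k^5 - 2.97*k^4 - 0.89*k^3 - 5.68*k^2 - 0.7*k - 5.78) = -3.94*k^5 + 6.8*k^4 + 0.96*k^3 + 7.76*k^2 + 0.66*k + 5.41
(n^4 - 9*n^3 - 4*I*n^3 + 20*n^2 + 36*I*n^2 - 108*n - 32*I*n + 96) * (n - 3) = n^5 - 12*n^4 - 4*I*n^4 + 47*n^3 + 48*I*n^3 - 168*n^2 - 140*I*n^2 + 420*n + 96*I*n - 288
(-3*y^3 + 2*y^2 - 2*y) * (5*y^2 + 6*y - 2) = -15*y^5 - 8*y^4 + 8*y^3 - 16*y^2 + 4*y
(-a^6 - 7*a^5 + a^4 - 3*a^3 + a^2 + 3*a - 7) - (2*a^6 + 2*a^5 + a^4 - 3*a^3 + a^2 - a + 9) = -3*a^6 - 9*a^5 + 4*a - 16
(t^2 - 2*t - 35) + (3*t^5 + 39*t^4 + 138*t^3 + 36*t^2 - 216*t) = 3*t^5 + 39*t^4 + 138*t^3 + 37*t^2 - 218*t - 35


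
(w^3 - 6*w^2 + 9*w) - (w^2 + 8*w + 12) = w^3 - 7*w^2 + w - 12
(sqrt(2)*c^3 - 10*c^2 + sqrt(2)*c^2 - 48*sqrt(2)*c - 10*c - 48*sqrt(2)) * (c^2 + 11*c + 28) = sqrt(2)*c^5 - 10*c^4 + 12*sqrt(2)*c^4 - 120*c^3 - 9*sqrt(2)*c^3 - 548*sqrt(2)*c^2 - 390*c^2 - 1872*sqrt(2)*c - 280*c - 1344*sqrt(2)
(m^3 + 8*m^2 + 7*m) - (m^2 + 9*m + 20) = m^3 + 7*m^2 - 2*m - 20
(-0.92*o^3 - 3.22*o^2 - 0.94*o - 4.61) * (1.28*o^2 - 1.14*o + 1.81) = -1.1776*o^5 - 3.0728*o^4 + 0.8024*o^3 - 10.6574*o^2 + 3.554*o - 8.3441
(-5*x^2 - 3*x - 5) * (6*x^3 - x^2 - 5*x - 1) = -30*x^5 - 13*x^4 - 2*x^3 + 25*x^2 + 28*x + 5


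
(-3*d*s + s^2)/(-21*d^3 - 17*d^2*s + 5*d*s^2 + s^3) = s/(7*d^2 + 8*d*s + s^2)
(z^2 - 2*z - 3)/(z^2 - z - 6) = (z + 1)/(z + 2)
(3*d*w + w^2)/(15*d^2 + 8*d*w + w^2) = w/(5*d + w)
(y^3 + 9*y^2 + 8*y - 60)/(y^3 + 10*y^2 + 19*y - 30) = (y - 2)/(y - 1)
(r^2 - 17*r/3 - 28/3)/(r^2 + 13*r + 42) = (3*r^2 - 17*r - 28)/(3*(r^2 + 13*r + 42))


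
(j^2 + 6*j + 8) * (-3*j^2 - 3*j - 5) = -3*j^4 - 21*j^3 - 47*j^2 - 54*j - 40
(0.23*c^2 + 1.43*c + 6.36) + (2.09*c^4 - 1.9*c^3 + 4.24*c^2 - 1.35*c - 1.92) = 2.09*c^4 - 1.9*c^3 + 4.47*c^2 + 0.0799999999999998*c + 4.44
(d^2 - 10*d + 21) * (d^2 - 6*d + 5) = d^4 - 16*d^3 + 86*d^2 - 176*d + 105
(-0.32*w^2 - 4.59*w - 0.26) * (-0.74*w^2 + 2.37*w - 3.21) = 0.2368*w^4 + 2.6382*w^3 - 9.6587*w^2 + 14.1177*w + 0.8346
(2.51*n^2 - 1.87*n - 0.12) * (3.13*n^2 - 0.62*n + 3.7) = 7.8563*n^4 - 7.4093*n^3 + 10.0708*n^2 - 6.8446*n - 0.444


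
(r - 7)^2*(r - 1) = r^3 - 15*r^2 + 63*r - 49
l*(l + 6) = l^2 + 6*l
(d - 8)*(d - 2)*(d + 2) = d^3 - 8*d^2 - 4*d + 32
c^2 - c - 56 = (c - 8)*(c + 7)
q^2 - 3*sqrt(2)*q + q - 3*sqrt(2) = (q + 1)*(q - 3*sqrt(2))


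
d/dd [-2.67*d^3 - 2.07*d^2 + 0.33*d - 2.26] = -8.01*d^2 - 4.14*d + 0.33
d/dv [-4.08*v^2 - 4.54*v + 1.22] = -8.16*v - 4.54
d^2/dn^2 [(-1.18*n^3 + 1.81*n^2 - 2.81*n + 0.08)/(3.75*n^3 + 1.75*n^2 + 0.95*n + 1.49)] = (5.6843418860808e-14*n^7 + 66.3937500000001*n^6 - 211.87125*n^5 - 56.7135*n^4 - 132.3717*n^3 + 153.25131*n^2 + 26.360142*n + 15.719072)/(52.734375*n^9 + 73.828125*n^8 + 74.53125*n^7 + 105.625*n^6 + 77.55*n^5 + 50.27625*n^4 + 40.69625*n^3 + 15.6897*n^2 + 6.327285*n + 3.307949)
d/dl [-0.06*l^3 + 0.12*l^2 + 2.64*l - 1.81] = -0.18*l^2 + 0.24*l + 2.64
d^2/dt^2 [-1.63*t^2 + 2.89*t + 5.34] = -3.26000000000000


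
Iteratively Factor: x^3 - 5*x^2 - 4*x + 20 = (x - 5)*(x^2 - 4) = (x - 5)*(x + 2)*(x - 2)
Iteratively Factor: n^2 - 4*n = (n)*(n - 4)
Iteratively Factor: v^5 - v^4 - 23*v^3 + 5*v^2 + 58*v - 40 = (v - 1)*(v^4 - 23*v^2 - 18*v + 40) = (v - 1)^2*(v^3 + v^2 - 22*v - 40) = (v - 1)^2*(v + 4)*(v^2 - 3*v - 10) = (v - 1)^2*(v + 2)*(v + 4)*(v - 5)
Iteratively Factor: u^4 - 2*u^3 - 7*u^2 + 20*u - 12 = (u + 3)*(u^3 - 5*u^2 + 8*u - 4) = (u - 1)*(u + 3)*(u^2 - 4*u + 4) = (u - 2)*(u - 1)*(u + 3)*(u - 2)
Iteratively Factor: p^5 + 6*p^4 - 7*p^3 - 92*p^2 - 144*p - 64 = (p - 4)*(p^4 + 10*p^3 + 33*p^2 + 40*p + 16) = (p - 4)*(p + 1)*(p^3 + 9*p^2 + 24*p + 16) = (p - 4)*(p + 1)*(p + 4)*(p^2 + 5*p + 4) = (p - 4)*(p + 1)*(p + 4)^2*(p + 1)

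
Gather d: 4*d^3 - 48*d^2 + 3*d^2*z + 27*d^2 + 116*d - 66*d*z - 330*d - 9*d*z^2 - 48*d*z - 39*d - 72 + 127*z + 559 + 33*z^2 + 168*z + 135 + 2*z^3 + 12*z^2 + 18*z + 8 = 4*d^3 + d^2*(3*z - 21) + d*(-9*z^2 - 114*z - 253) + 2*z^3 + 45*z^2 + 313*z + 630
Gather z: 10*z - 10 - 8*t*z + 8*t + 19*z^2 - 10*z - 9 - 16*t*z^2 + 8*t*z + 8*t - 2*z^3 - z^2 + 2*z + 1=16*t - 2*z^3 + z^2*(18 - 16*t) + 2*z - 18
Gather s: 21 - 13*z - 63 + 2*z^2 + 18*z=2*z^2 + 5*z - 42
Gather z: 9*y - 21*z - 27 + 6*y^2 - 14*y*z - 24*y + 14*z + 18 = 6*y^2 - 15*y + z*(-14*y - 7) - 9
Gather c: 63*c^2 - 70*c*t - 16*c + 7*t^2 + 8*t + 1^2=63*c^2 + c*(-70*t - 16) + 7*t^2 + 8*t + 1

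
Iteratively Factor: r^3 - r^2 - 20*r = (r + 4)*(r^2 - 5*r) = (r - 5)*(r + 4)*(r)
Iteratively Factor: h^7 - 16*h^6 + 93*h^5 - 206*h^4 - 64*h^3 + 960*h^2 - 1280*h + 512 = (h - 1)*(h^6 - 15*h^5 + 78*h^4 - 128*h^3 - 192*h^2 + 768*h - 512) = (h - 4)*(h - 1)*(h^5 - 11*h^4 + 34*h^3 + 8*h^2 - 160*h + 128) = (h - 4)^2*(h - 1)*(h^4 - 7*h^3 + 6*h^2 + 32*h - 32) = (h - 4)^2*(h - 1)*(h + 2)*(h^3 - 9*h^2 + 24*h - 16) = (h - 4)^3*(h - 1)*(h + 2)*(h^2 - 5*h + 4) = (h - 4)^3*(h - 1)^2*(h + 2)*(h - 4)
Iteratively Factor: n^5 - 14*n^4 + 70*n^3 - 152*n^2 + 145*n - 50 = (n - 2)*(n^4 - 12*n^3 + 46*n^2 - 60*n + 25) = (n - 5)*(n - 2)*(n^3 - 7*n^2 + 11*n - 5) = (n - 5)*(n - 2)*(n - 1)*(n^2 - 6*n + 5) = (n - 5)^2*(n - 2)*(n - 1)*(n - 1)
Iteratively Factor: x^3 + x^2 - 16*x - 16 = (x - 4)*(x^2 + 5*x + 4) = (x - 4)*(x + 1)*(x + 4)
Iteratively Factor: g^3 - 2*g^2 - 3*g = (g + 1)*(g^2 - 3*g) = g*(g + 1)*(g - 3)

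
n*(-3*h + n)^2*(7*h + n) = 63*h^3*n - 33*h^2*n^2 + h*n^3 + n^4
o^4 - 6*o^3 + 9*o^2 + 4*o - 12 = (o - 3)*(o - 2)^2*(o + 1)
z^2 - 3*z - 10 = (z - 5)*(z + 2)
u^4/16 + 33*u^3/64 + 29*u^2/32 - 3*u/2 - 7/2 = (u/4 + 1/2)*(u/4 + 1)*(u - 7/4)*(u + 4)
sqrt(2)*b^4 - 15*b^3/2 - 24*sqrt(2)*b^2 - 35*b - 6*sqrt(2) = (b - 6*sqrt(2))*(b + sqrt(2))^2*(sqrt(2)*b + 1/2)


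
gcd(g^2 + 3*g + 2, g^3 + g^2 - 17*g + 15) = 1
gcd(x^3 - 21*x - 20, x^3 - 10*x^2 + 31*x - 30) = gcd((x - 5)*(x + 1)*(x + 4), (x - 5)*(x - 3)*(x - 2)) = x - 5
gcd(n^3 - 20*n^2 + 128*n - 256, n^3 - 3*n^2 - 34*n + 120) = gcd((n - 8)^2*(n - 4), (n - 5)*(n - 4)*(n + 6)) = n - 4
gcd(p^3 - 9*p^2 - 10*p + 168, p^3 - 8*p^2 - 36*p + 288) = p - 6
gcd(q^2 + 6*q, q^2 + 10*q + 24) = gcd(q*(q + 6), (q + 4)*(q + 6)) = q + 6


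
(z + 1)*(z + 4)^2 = z^3 + 9*z^2 + 24*z + 16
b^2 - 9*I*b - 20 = (b - 5*I)*(b - 4*I)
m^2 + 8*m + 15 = (m + 3)*(m + 5)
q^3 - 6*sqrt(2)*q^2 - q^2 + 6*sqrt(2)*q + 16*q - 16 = (q - 1)*(q - 4*sqrt(2))*(q - 2*sqrt(2))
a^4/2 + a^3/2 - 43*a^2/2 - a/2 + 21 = (a/2 + 1/2)*(a - 6)*(a - 1)*(a + 7)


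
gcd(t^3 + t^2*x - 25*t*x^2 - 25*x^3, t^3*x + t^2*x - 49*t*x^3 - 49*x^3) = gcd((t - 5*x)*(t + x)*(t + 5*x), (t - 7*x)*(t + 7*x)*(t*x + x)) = 1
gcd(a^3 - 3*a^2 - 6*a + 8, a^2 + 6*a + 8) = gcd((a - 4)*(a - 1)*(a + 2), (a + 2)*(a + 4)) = a + 2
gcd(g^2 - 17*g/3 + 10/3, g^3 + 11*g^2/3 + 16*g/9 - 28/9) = g - 2/3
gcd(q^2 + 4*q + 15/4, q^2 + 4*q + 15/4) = q^2 + 4*q + 15/4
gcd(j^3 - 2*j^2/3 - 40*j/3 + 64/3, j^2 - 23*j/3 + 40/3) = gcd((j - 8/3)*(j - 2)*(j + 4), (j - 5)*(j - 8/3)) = j - 8/3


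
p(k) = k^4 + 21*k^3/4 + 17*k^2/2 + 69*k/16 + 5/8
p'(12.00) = 9388.31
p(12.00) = 31084.38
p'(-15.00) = -10206.94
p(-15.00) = 34754.69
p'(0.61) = 21.45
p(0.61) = 7.75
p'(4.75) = 869.11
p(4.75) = 1284.61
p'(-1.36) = 0.26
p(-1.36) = 0.70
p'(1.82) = 111.54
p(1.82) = 79.25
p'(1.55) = 83.40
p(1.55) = 53.05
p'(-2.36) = -0.66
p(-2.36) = -0.20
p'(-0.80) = -1.26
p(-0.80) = 0.34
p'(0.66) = 23.54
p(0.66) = 8.87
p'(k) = 4*k^3 + 63*k^2/4 + 17*k + 69/16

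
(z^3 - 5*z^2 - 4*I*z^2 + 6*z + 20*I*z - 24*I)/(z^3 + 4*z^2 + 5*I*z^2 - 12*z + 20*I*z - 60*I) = (z^2 - z*(3 + 4*I) + 12*I)/(z^2 + z*(6 + 5*I) + 30*I)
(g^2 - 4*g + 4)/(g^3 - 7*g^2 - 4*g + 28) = (g - 2)/(g^2 - 5*g - 14)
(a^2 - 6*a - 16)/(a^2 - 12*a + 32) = (a + 2)/(a - 4)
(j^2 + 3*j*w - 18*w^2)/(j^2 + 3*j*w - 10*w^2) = (j^2 + 3*j*w - 18*w^2)/(j^2 + 3*j*w - 10*w^2)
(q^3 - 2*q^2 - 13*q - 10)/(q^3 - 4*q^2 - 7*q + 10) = (q + 1)/(q - 1)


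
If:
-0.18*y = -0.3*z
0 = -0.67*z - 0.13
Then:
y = -0.32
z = -0.19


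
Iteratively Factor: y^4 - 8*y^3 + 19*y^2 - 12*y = (y - 3)*(y^3 - 5*y^2 + 4*y) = (y - 3)*(y - 1)*(y^2 - 4*y) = (y - 4)*(y - 3)*(y - 1)*(y)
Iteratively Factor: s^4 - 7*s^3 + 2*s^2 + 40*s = (s + 2)*(s^3 - 9*s^2 + 20*s) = s*(s + 2)*(s^2 - 9*s + 20) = s*(s - 5)*(s + 2)*(s - 4)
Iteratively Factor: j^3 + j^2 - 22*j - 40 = (j + 2)*(j^2 - j - 20) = (j + 2)*(j + 4)*(j - 5)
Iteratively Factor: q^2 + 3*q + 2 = (q + 2)*(q + 1)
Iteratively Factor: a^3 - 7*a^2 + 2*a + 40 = (a + 2)*(a^2 - 9*a + 20) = (a - 4)*(a + 2)*(a - 5)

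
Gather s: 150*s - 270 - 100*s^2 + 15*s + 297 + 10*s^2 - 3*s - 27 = -90*s^2 + 162*s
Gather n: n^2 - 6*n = n^2 - 6*n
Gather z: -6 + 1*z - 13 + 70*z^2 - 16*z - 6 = 70*z^2 - 15*z - 25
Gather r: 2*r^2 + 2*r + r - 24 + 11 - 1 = 2*r^2 + 3*r - 14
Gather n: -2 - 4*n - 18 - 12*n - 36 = -16*n - 56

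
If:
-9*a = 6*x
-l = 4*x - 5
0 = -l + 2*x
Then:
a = -5/9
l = 5/3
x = 5/6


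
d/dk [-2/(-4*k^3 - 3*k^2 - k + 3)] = 2*(-12*k^2 - 6*k - 1)/(4*k^3 + 3*k^2 + k - 3)^2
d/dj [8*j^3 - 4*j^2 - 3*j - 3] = 24*j^2 - 8*j - 3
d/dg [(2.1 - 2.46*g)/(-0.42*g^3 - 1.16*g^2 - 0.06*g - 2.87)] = (-2.0664*g^3 - 0.207599999999999*g^2 + 4.872*g + 7.1862)/(0.1764*g^6 + 0.9744*g^5 + 1.396*g^4 + 2.55*g^3 + 6.662*g^2 + 0.3444*g + 8.2369)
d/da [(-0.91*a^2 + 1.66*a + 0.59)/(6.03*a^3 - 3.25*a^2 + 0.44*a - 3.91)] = (5.4873*a^4 - 20.0196*a^3 - 5.6785*a^2 + 10.9512*a - 6.7502)/(36.3609*a^6 - 39.195*a^5 + 15.8689*a^4 - 50.0146*a^3 + 25.6086*a^2 - 3.4408*a + 15.2881)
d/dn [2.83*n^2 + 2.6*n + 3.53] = 5.66*n + 2.6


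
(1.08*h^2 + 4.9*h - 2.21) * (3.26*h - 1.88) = 3.5208*h^3 + 13.9436*h^2 - 16.4166*h + 4.1548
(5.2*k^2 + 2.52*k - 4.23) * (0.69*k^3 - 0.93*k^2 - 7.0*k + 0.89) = 3.588*k^5 - 3.0972*k^4 - 41.6623*k^3 - 9.0781*k^2 + 31.8528*k - 3.7647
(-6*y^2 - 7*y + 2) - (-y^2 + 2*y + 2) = -5*y^2 - 9*y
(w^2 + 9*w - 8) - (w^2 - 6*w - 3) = 15*w - 5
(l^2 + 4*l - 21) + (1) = l^2 + 4*l - 20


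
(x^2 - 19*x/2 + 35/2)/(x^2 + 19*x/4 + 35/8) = 4*(2*x^2 - 19*x + 35)/(8*x^2 + 38*x + 35)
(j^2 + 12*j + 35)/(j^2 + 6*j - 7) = (j + 5)/(j - 1)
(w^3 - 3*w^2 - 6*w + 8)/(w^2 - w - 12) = (w^2 + w - 2)/(w + 3)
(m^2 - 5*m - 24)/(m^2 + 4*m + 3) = (m - 8)/(m + 1)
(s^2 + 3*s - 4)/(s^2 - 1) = (s + 4)/(s + 1)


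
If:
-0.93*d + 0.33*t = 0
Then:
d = 0.354838709677419*t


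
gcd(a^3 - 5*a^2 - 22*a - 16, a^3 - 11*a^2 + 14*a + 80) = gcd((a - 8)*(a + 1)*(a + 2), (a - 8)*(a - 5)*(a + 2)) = a^2 - 6*a - 16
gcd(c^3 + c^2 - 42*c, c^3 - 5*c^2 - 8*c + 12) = c - 6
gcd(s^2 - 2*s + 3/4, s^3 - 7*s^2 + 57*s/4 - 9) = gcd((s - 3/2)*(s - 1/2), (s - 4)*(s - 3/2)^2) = s - 3/2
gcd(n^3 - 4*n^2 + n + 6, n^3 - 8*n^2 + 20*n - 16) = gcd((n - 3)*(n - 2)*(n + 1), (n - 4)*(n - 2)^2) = n - 2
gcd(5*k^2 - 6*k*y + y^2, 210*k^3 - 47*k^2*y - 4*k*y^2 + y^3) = -5*k + y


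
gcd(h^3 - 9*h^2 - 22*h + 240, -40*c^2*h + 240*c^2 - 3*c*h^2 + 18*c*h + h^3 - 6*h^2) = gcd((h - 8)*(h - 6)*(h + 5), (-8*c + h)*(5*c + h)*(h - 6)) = h - 6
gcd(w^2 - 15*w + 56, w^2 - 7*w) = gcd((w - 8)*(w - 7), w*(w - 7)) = w - 7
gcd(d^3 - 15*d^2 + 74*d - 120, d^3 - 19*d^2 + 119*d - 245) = d - 5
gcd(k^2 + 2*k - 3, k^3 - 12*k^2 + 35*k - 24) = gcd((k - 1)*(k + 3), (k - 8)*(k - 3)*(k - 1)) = k - 1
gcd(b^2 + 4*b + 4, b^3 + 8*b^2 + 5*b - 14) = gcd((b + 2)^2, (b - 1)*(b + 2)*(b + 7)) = b + 2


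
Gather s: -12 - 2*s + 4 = -2*s - 8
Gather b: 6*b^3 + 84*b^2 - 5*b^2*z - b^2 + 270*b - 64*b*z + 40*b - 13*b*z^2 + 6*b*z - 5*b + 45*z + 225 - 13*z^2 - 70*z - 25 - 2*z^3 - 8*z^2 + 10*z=6*b^3 + b^2*(83 - 5*z) + b*(-13*z^2 - 58*z + 305) - 2*z^3 - 21*z^2 - 15*z + 200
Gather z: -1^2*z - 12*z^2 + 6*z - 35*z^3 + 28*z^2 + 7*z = -35*z^3 + 16*z^2 + 12*z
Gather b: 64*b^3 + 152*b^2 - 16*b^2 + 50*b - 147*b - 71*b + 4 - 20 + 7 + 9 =64*b^3 + 136*b^2 - 168*b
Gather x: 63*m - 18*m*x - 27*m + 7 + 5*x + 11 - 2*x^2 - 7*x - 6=36*m - 2*x^2 + x*(-18*m - 2) + 12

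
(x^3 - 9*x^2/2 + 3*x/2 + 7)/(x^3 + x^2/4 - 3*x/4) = 2*(2*x^2 - 11*x + 14)/(x*(4*x - 3))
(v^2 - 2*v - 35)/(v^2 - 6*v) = (v^2 - 2*v - 35)/(v*(v - 6))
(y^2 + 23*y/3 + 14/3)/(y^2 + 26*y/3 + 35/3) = (3*y + 2)/(3*y + 5)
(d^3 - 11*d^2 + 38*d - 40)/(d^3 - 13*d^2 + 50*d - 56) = (d - 5)/(d - 7)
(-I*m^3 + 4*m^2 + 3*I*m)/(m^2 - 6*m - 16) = m*(I*m^2 - 4*m - 3*I)/(-m^2 + 6*m + 16)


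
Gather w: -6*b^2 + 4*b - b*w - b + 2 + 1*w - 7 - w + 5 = -6*b^2 - b*w + 3*b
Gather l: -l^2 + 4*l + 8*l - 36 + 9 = -l^2 + 12*l - 27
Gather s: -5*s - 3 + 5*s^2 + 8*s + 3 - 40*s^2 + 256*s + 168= -35*s^2 + 259*s + 168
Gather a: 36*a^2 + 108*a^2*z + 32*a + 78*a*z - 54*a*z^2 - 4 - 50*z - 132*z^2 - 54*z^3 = a^2*(108*z + 36) + a*(-54*z^2 + 78*z + 32) - 54*z^3 - 132*z^2 - 50*z - 4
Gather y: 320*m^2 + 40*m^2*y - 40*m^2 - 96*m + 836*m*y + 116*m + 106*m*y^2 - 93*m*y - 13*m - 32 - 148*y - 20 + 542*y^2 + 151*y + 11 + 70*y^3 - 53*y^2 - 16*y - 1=280*m^2 + 7*m + 70*y^3 + y^2*(106*m + 489) + y*(40*m^2 + 743*m - 13) - 42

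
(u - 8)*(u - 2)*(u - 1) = u^3 - 11*u^2 + 26*u - 16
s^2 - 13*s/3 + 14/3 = (s - 7/3)*(s - 2)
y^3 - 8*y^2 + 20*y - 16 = (y - 4)*(y - 2)^2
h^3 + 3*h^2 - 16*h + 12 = (h - 2)*(h - 1)*(h + 6)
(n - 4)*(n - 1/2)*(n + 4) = n^3 - n^2/2 - 16*n + 8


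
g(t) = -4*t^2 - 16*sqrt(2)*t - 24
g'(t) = -8*t - 16*sqrt(2)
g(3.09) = -132.11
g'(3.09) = -47.35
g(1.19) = -56.59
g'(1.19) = -32.15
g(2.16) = -91.54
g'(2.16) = -39.91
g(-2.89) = 7.98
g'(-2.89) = 0.49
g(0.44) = -34.73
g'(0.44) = -26.15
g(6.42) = -334.13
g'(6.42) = -73.99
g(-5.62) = -23.17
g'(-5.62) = 22.33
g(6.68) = -353.64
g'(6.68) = -76.07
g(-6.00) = -32.24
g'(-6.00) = 25.37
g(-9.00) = -144.35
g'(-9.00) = 49.37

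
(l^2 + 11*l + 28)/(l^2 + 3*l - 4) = (l + 7)/(l - 1)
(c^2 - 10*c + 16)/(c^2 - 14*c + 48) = (c - 2)/(c - 6)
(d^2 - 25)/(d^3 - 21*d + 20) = (d - 5)/(d^2 - 5*d + 4)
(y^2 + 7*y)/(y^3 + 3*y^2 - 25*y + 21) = y/(y^2 - 4*y + 3)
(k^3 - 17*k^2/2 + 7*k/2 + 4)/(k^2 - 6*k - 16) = (2*k^2 - k - 1)/(2*(k + 2))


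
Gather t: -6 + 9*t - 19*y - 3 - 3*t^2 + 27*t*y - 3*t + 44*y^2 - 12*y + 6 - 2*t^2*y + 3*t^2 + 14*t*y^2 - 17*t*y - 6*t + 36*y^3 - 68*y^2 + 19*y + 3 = -2*t^2*y + t*(14*y^2 + 10*y) + 36*y^3 - 24*y^2 - 12*y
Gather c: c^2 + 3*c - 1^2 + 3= c^2 + 3*c + 2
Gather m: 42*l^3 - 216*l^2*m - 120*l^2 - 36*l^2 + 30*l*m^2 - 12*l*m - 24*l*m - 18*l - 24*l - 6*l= 42*l^3 - 156*l^2 + 30*l*m^2 - 48*l + m*(-216*l^2 - 36*l)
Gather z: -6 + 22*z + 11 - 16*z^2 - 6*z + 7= -16*z^2 + 16*z + 12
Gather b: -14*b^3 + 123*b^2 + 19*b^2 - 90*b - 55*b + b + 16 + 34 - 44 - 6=-14*b^3 + 142*b^2 - 144*b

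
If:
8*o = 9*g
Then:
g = 8*o/9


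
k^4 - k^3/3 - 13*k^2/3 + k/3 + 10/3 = (k - 2)*(k - 1)*(k + 1)*(k + 5/3)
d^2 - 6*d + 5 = (d - 5)*(d - 1)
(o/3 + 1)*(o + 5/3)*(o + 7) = o^3/3 + 35*o^2/9 + 113*o/9 + 35/3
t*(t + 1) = t^2 + t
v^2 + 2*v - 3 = (v - 1)*(v + 3)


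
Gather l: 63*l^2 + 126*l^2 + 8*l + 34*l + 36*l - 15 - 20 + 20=189*l^2 + 78*l - 15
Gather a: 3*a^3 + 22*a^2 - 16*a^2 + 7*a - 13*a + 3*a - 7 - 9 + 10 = 3*a^3 + 6*a^2 - 3*a - 6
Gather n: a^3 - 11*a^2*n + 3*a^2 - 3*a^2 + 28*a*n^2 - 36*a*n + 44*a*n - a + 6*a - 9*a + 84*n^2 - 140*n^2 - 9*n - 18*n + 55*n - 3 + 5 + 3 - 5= a^3 - 4*a + n^2*(28*a - 56) + n*(-11*a^2 + 8*a + 28)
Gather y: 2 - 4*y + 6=8 - 4*y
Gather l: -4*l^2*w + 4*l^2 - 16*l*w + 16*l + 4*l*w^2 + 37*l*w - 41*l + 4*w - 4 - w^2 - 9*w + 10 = l^2*(4 - 4*w) + l*(4*w^2 + 21*w - 25) - w^2 - 5*w + 6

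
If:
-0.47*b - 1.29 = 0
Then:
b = -2.74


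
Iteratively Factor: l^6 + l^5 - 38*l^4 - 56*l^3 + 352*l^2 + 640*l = (l + 2)*(l^5 - l^4 - 36*l^3 + 16*l^2 + 320*l) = l*(l + 2)*(l^4 - l^3 - 36*l^2 + 16*l + 320) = l*(l - 5)*(l + 2)*(l^3 + 4*l^2 - 16*l - 64) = l*(l - 5)*(l + 2)*(l + 4)*(l^2 - 16) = l*(l - 5)*(l - 4)*(l + 2)*(l + 4)*(l + 4)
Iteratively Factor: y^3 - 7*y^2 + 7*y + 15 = (y - 5)*(y^2 - 2*y - 3) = (y - 5)*(y - 3)*(y + 1)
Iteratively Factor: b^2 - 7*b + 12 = (b - 4)*(b - 3)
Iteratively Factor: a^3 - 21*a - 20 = (a - 5)*(a^2 + 5*a + 4) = (a - 5)*(a + 1)*(a + 4)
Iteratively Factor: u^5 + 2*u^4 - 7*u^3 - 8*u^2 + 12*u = (u + 2)*(u^4 - 7*u^2 + 6*u) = u*(u + 2)*(u^3 - 7*u + 6) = u*(u - 1)*(u + 2)*(u^2 + u - 6) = u*(u - 2)*(u - 1)*(u + 2)*(u + 3)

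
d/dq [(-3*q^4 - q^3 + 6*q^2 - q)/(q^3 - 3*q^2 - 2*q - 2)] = (-3*q^6 + 18*q^5 + 15*q^4 + 30*q^3 - 9*q^2 - 24*q + 2)/(q^6 - 6*q^5 + 5*q^4 + 8*q^3 + 16*q^2 + 8*q + 4)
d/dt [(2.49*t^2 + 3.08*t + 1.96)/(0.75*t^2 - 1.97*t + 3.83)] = (-7.2153*t^2 + 16.1334*t + 15.6576)/(0.5625*t^4 - 2.955*t^3 + 9.6259*t^2 - 15.0902*t + 14.6689)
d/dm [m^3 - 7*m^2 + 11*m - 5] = 3*m^2 - 14*m + 11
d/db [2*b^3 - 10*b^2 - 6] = 2*b*(3*b - 10)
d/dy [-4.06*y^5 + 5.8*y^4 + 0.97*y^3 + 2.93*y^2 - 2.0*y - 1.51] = -20.3*y^4 + 23.2*y^3 + 2.91*y^2 + 5.86*y - 2.0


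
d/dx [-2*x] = -2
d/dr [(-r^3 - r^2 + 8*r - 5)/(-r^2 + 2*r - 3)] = (r^4 - 4*r^3 + 15*r^2 - 4*r - 14)/(r^4 - 4*r^3 + 10*r^2 - 12*r + 9)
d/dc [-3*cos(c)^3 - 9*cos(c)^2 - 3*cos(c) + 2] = 3*(3*cos(c)^2 + 6*cos(c) + 1)*sin(c)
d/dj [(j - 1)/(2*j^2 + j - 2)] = (2*j^2 + j - (j - 1)*(4*j + 1) - 2)/(2*j^2 + j - 2)^2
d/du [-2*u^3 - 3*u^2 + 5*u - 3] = -6*u^2 - 6*u + 5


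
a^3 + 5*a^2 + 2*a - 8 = (a - 1)*(a + 2)*(a + 4)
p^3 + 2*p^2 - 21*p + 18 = (p - 3)*(p - 1)*(p + 6)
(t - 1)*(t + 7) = t^2 + 6*t - 7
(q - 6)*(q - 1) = q^2 - 7*q + 6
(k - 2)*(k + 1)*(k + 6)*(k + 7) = k^4 + 12*k^3 + 27*k^2 - 68*k - 84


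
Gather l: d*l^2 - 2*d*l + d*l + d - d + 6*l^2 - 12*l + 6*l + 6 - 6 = l^2*(d + 6) + l*(-d - 6)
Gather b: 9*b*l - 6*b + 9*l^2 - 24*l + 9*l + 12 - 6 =b*(9*l - 6) + 9*l^2 - 15*l + 6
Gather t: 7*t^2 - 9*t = 7*t^2 - 9*t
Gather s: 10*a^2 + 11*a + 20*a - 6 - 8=10*a^2 + 31*a - 14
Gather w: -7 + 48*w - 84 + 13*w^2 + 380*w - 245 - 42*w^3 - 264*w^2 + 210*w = -42*w^3 - 251*w^2 + 638*w - 336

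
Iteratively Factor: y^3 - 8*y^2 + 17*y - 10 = (y - 1)*(y^2 - 7*y + 10) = (y - 5)*(y - 1)*(y - 2)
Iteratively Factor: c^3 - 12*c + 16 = (c - 2)*(c^2 + 2*c - 8) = (c - 2)^2*(c + 4)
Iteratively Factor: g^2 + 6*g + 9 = (g + 3)*(g + 3)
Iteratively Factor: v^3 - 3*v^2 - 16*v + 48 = (v - 3)*(v^2 - 16) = (v - 4)*(v - 3)*(v + 4)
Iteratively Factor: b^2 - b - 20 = (b - 5)*(b + 4)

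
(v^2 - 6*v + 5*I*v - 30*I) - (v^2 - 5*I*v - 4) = -6*v + 10*I*v + 4 - 30*I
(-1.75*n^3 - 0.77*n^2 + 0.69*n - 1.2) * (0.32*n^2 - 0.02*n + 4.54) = -0.56*n^5 - 0.2114*n^4 - 7.7088*n^3 - 3.8936*n^2 + 3.1566*n - 5.448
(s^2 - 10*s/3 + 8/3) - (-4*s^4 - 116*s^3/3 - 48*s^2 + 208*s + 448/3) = 4*s^4 + 116*s^3/3 + 49*s^2 - 634*s/3 - 440/3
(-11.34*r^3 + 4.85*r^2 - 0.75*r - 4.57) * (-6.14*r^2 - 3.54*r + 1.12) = 69.6276*r^5 + 10.3646*r^4 - 25.2648*r^3 + 36.1468*r^2 + 15.3378*r - 5.1184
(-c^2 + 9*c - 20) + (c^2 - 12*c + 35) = 15 - 3*c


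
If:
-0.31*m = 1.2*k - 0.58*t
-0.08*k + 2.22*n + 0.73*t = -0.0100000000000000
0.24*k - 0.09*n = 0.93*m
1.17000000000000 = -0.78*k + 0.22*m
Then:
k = -1.65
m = -0.54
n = 1.15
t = -3.70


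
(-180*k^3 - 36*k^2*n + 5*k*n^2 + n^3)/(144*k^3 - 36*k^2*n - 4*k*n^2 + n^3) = (-5*k - n)/(4*k - n)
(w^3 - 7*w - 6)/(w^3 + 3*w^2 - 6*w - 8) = (w^2 - w - 6)/(w^2 + 2*w - 8)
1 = 1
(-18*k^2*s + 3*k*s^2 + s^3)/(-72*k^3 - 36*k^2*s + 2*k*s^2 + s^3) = s*(-3*k + s)/(-12*k^2 - 4*k*s + s^2)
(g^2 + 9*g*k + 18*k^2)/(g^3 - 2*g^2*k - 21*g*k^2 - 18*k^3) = (g + 6*k)/(g^2 - 5*g*k - 6*k^2)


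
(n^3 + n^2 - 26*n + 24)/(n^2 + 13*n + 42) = (n^2 - 5*n + 4)/(n + 7)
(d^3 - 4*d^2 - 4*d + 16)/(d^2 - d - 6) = (d^2 - 6*d + 8)/(d - 3)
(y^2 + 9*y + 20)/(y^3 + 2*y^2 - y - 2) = (y^2 + 9*y + 20)/(y^3 + 2*y^2 - y - 2)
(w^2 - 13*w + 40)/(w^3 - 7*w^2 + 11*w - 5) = (w - 8)/(w^2 - 2*w + 1)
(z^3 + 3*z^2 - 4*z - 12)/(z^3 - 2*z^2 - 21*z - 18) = (z^2 - 4)/(z^2 - 5*z - 6)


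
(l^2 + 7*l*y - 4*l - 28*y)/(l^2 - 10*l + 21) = (l^2 + 7*l*y - 4*l - 28*y)/(l^2 - 10*l + 21)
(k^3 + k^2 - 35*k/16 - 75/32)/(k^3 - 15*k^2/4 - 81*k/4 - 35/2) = (k^2 - k/4 - 15/8)/(k^2 - 5*k - 14)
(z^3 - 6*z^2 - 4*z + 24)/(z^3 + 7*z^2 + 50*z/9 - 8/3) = 9*(z^3 - 6*z^2 - 4*z + 24)/(9*z^3 + 63*z^2 + 50*z - 24)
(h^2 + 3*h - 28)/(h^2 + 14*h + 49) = (h - 4)/(h + 7)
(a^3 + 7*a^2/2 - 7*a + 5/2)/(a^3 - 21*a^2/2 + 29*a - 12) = (a^2 + 4*a - 5)/(a^2 - 10*a + 24)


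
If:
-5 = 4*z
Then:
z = -5/4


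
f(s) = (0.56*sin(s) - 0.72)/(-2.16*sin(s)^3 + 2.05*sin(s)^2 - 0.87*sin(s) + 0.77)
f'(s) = (0.56*sin(s) - 0.72)*(6.48*sin(s)^2*cos(s) - 4.1*sin(s)*cos(s) + 0.87*cos(s))/(-2.16*sin(s)^3 + 2.05*sin(s)^2 - 0.87*sin(s) + 0.77)^2 + 0.56*cos(s)/(-2.16*sin(s)^3 + 2.05*sin(s)^2 - 0.87*sin(s) + 0.77)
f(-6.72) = -0.57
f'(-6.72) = -0.87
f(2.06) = -1.98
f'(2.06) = 16.54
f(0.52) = -0.76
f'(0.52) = 0.34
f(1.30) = 1.85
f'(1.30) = -16.49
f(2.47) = -0.74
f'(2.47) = 0.08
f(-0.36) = -0.64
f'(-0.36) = -0.95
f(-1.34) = -0.23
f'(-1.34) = -0.08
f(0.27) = -0.89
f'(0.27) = 0.52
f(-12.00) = -0.75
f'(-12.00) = 0.24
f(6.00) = -0.72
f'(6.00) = -0.98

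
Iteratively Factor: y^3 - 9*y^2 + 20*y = (y - 5)*(y^2 - 4*y) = (y - 5)*(y - 4)*(y)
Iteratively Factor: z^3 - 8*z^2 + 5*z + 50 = (z + 2)*(z^2 - 10*z + 25) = (z - 5)*(z + 2)*(z - 5)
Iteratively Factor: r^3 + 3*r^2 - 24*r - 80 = (r + 4)*(r^2 - r - 20) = (r + 4)^2*(r - 5)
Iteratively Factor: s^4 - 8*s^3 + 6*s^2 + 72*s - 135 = (s - 5)*(s^3 - 3*s^2 - 9*s + 27) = (s - 5)*(s + 3)*(s^2 - 6*s + 9) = (s - 5)*(s - 3)*(s + 3)*(s - 3)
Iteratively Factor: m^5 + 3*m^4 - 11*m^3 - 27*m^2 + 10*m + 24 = (m - 1)*(m^4 + 4*m^3 - 7*m^2 - 34*m - 24) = (m - 3)*(m - 1)*(m^3 + 7*m^2 + 14*m + 8) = (m - 3)*(m - 1)*(m + 4)*(m^2 + 3*m + 2) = (m - 3)*(m - 1)*(m + 2)*(m + 4)*(m + 1)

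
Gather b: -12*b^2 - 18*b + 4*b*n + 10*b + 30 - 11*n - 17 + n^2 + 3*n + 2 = -12*b^2 + b*(4*n - 8) + n^2 - 8*n + 15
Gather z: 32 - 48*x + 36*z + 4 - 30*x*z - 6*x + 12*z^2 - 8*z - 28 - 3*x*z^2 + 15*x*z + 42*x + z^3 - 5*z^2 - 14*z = -12*x + z^3 + z^2*(7 - 3*x) + z*(14 - 15*x) + 8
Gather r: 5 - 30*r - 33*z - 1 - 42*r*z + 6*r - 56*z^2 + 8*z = r*(-42*z - 24) - 56*z^2 - 25*z + 4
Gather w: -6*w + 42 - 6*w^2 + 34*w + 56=-6*w^2 + 28*w + 98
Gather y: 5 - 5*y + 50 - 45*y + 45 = 100 - 50*y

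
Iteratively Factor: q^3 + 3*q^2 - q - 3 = (q - 1)*(q^2 + 4*q + 3) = (q - 1)*(q + 3)*(q + 1)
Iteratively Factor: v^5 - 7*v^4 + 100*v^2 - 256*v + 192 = (v - 4)*(v^4 - 3*v^3 - 12*v^2 + 52*v - 48) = (v - 4)*(v + 4)*(v^3 - 7*v^2 + 16*v - 12) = (v - 4)*(v - 2)*(v + 4)*(v^2 - 5*v + 6) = (v - 4)*(v - 3)*(v - 2)*(v + 4)*(v - 2)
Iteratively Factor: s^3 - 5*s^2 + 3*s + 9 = (s - 3)*(s^2 - 2*s - 3) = (s - 3)^2*(s + 1)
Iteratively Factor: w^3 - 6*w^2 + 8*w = (w - 4)*(w^2 - 2*w) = (w - 4)*(w - 2)*(w)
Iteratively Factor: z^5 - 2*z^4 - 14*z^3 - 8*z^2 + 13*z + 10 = (z + 1)*(z^4 - 3*z^3 - 11*z^2 + 3*z + 10) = (z + 1)*(z + 2)*(z^3 - 5*z^2 - z + 5) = (z - 1)*(z + 1)*(z + 2)*(z^2 - 4*z - 5) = (z - 5)*(z - 1)*(z + 1)*(z + 2)*(z + 1)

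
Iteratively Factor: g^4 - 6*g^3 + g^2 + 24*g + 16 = (g + 1)*(g^3 - 7*g^2 + 8*g + 16) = (g - 4)*(g + 1)*(g^2 - 3*g - 4) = (g - 4)*(g + 1)^2*(g - 4)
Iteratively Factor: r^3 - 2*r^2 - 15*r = (r)*(r^2 - 2*r - 15) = r*(r - 5)*(r + 3)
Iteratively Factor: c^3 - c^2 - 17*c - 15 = (c + 3)*(c^2 - 4*c - 5) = (c - 5)*(c + 3)*(c + 1)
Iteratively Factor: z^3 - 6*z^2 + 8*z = (z - 2)*(z^2 - 4*z) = z*(z - 2)*(z - 4)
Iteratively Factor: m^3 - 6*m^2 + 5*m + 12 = (m + 1)*(m^2 - 7*m + 12) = (m - 3)*(m + 1)*(m - 4)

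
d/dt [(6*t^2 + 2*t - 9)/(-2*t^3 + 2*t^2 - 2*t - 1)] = 2*(6*t^4 + 4*t^3 - 35*t^2 + 12*t - 10)/(4*t^6 - 8*t^5 + 12*t^4 - 4*t^3 + 4*t + 1)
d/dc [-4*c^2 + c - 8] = 1 - 8*c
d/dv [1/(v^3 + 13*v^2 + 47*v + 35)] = (-3*v^2 - 26*v - 47)/(v^3 + 13*v^2 + 47*v + 35)^2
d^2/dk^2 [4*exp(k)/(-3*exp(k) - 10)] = (120*exp(k) - 400)*exp(k)/(27*exp(3*k) + 270*exp(2*k) + 900*exp(k) + 1000)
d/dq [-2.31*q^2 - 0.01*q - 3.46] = -4.62*q - 0.01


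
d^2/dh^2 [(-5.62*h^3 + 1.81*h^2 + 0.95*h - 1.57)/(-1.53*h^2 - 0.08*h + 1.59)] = (3.5527136788005e-15*h^4 + 23.410862*h^3 - 8.657028*h^2 + 72.53415*h - 1.734628)/(3.581577*h^6 + 0.561816*h^5 - 11.136717*h^4 - 1.167184*h^3 + 11.573451*h^2 + 0.606744*h - 4.019679)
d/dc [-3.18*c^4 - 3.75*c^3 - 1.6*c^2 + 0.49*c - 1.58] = -12.72*c^3 - 11.25*c^2 - 3.2*c + 0.49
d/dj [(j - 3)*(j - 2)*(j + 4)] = 3*j^2 - 2*j - 14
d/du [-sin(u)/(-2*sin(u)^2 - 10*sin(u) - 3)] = (cos(2*u) + 2)*cos(u)/(10*sin(u) - cos(2*u) + 4)^2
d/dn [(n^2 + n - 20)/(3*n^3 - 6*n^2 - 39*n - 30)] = (-n^4 - 2*n^3 + 49*n^2 - 100*n - 270)/(3*(n^6 - 4*n^5 - 22*n^4 + 32*n^3 + 209*n^2 + 260*n + 100))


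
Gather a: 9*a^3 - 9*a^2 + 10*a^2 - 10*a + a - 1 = 9*a^3 + a^2 - 9*a - 1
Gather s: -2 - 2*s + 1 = -2*s - 1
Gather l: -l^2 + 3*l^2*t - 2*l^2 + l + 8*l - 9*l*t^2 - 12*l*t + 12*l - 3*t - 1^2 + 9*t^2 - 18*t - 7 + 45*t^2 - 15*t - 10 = l^2*(3*t - 3) + l*(-9*t^2 - 12*t + 21) + 54*t^2 - 36*t - 18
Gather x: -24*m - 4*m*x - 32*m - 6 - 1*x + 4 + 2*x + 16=-56*m + x*(1 - 4*m) + 14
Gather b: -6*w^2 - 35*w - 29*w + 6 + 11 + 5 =-6*w^2 - 64*w + 22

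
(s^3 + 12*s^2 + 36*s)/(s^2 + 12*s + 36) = s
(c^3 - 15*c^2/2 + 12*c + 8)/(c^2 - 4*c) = c - 7/2 - 2/c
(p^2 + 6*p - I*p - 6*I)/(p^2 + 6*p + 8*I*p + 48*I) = (p - I)/(p + 8*I)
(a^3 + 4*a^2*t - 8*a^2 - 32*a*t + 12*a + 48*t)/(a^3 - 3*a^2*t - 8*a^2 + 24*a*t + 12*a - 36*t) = (-a - 4*t)/(-a + 3*t)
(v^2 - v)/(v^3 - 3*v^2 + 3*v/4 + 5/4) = 4*v/(4*v^2 - 8*v - 5)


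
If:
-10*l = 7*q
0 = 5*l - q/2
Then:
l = 0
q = 0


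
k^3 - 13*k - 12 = (k - 4)*(k + 1)*(k + 3)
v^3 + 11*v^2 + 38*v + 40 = (v + 2)*(v + 4)*(v + 5)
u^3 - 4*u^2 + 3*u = u*(u - 3)*(u - 1)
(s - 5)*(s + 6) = s^2 + s - 30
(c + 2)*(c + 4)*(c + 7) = c^3 + 13*c^2 + 50*c + 56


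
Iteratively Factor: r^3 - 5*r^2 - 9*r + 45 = (r - 5)*(r^2 - 9) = (r - 5)*(r + 3)*(r - 3)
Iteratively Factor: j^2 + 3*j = (j)*(j + 3)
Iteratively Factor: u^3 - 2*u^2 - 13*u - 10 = (u + 1)*(u^2 - 3*u - 10) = (u + 1)*(u + 2)*(u - 5)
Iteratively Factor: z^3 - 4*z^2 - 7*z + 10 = (z - 1)*(z^2 - 3*z - 10) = (z - 5)*(z - 1)*(z + 2)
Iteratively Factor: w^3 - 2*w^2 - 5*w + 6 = (w + 2)*(w^2 - 4*w + 3) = (w - 1)*(w + 2)*(w - 3)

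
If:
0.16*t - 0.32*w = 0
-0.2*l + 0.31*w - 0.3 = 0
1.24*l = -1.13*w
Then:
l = -0.56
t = 1.22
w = 0.61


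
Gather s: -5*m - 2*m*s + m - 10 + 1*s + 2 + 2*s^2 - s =-2*m*s - 4*m + 2*s^2 - 8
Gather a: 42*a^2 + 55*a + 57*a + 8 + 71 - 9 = 42*a^2 + 112*a + 70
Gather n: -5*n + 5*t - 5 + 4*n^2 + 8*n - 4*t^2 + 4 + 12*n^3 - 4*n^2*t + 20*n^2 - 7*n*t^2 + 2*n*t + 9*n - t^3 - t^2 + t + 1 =12*n^3 + n^2*(24 - 4*t) + n*(-7*t^2 + 2*t + 12) - t^3 - 5*t^2 + 6*t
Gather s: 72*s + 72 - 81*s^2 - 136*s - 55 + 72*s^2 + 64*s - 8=9 - 9*s^2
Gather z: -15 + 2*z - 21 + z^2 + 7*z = z^2 + 9*z - 36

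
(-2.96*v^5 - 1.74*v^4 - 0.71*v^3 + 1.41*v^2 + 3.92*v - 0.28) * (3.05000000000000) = -9.028*v^5 - 5.307*v^4 - 2.1655*v^3 + 4.3005*v^2 + 11.956*v - 0.854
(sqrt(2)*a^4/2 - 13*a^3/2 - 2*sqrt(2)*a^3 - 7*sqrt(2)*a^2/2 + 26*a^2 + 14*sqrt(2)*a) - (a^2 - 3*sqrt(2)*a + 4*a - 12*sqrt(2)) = sqrt(2)*a^4/2 - 13*a^3/2 - 2*sqrt(2)*a^3 - 7*sqrt(2)*a^2/2 + 25*a^2 - 4*a + 17*sqrt(2)*a + 12*sqrt(2)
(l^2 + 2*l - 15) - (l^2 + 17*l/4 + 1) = -9*l/4 - 16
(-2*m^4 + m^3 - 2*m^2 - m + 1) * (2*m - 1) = -4*m^5 + 4*m^4 - 5*m^3 + 3*m - 1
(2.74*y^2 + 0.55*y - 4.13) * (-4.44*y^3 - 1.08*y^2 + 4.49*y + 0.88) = -12.1656*y^5 - 5.4012*y^4 + 30.0458*y^3 + 9.3411*y^2 - 18.0597*y - 3.6344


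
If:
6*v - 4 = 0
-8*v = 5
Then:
No Solution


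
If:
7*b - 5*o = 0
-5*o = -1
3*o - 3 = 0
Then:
No Solution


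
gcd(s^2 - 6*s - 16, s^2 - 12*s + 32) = s - 8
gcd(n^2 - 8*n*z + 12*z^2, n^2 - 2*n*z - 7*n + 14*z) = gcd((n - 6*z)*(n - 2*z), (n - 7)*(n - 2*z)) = -n + 2*z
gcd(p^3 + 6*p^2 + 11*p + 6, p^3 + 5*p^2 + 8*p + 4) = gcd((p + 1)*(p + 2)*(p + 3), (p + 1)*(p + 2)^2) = p^2 + 3*p + 2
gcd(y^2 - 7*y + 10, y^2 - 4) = y - 2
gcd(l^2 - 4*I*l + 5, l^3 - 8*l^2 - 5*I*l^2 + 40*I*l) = l - 5*I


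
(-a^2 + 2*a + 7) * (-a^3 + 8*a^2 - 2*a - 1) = a^5 - 10*a^4 + 11*a^3 + 53*a^2 - 16*a - 7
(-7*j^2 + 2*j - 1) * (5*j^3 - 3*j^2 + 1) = -35*j^5 + 31*j^4 - 11*j^3 - 4*j^2 + 2*j - 1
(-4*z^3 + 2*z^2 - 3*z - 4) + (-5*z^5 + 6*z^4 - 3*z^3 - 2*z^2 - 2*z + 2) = -5*z^5 + 6*z^4 - 7*z^3 - 5*z - 2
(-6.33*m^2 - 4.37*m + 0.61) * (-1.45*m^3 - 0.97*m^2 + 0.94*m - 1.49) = 9.1785*m^5 + 12.4766*m^4 - 2.5958*m^3 + 4.7322*m^2 + 7.0847*m - 0.9089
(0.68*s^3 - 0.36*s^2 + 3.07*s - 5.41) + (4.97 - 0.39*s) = 0.68*s^3 - 0.36*s^2 + 2.68*s - 0.44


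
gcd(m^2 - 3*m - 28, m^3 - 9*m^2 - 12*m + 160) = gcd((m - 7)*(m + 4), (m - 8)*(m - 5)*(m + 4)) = m + 4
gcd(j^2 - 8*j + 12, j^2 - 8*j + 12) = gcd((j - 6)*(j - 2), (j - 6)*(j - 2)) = j^2 - 8*j + 12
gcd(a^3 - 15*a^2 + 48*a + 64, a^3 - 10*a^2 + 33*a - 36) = 1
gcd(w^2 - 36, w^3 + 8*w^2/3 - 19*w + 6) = w + 6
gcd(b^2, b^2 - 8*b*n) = b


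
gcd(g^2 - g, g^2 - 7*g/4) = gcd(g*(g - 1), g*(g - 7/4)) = g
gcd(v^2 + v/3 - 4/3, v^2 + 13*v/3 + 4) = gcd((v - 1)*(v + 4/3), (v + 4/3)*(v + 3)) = v + 4/3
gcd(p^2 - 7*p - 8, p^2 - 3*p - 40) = p - 8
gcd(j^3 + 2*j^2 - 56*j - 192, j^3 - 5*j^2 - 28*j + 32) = j^2 - 4*j - 32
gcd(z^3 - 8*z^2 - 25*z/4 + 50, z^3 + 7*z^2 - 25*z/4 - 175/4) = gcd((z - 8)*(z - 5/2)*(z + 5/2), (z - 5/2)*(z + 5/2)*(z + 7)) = z^2 - 25/4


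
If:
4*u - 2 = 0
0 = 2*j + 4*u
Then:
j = -1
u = 1/2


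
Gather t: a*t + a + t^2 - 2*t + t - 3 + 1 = a + t^2 + t*(a - 1) - 2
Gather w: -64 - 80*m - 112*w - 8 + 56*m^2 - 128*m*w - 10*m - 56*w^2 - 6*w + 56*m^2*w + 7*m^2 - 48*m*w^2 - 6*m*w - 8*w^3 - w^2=63*m^2 - 90*m - 8*w^3 + w^2*(-48*m - 57) + w*(56*m^2 - 134*m - 118) - 72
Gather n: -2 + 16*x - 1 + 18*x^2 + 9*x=18*x^2 + 25*x - 3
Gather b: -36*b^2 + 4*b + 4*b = -36*b^2 + 8*b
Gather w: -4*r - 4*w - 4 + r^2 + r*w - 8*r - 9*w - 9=r^2 - 12*r + w*(r - 13) - 13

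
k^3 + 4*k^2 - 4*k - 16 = (k - 2)*(k + 2)*(k + 4)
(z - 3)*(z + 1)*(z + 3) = z^3 + z^2 - 9*z - 9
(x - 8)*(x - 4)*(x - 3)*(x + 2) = x^4 - 13*x^3 + 38*x^2 + 40*x - 192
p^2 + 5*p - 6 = (p - 1)*(p + 6)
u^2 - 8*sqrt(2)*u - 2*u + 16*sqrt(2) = (u - 2)*(u - 8*sqrt(2))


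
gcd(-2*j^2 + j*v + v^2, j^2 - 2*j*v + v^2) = -j + v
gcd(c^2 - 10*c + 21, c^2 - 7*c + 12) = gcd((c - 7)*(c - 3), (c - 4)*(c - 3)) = c - 3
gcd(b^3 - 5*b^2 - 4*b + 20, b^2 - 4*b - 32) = 1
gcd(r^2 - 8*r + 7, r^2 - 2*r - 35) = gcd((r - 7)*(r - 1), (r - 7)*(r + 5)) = r - 7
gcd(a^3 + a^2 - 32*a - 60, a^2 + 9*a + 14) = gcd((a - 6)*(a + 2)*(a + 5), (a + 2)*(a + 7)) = a + 2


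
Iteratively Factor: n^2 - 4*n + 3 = (n - 1)*(n - 3)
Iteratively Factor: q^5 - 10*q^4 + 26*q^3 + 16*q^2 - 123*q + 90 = (q + 2)*(q^4 - 12*q^3 + 50*q^2 - 84*q + 45) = (q - 1)*(q + 2)*(q^3 - 11*q^2 + 39*q - 45) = (q - 3)*(q - 1)*(q + 2)*(q^2 - 8*q + 15) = (q - 5)*(q - 3)*(q - 1)*(q + 2)*(q - 3)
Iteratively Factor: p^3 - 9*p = (p - 3)*(p^2 + 3*p) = p*(p - 3)*(p + 3)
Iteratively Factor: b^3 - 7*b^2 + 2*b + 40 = (b - 5)*(b^2 - 2*b - 8) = (b - 5)*(b - 4)*(b + 2)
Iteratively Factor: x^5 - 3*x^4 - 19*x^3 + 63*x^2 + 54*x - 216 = (x - 3)*(x^4 - 19*x^2 + 6*x + 72) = (x - 3)^2*(x^3 + 3*x^2 - 10*x - 24) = (x - 3)^3*(x^2 + 6*x + 8) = (x - 3)^3*(x + 4)*(x + 2)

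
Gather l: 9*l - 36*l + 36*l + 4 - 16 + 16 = 9*l + 4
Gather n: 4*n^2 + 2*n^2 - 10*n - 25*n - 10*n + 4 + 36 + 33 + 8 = 6*n^2 - 45*n + 81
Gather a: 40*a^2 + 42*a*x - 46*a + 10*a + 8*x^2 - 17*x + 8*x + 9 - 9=40*a^2 + a*(42*x - 36) + 8*x^2 - 9*x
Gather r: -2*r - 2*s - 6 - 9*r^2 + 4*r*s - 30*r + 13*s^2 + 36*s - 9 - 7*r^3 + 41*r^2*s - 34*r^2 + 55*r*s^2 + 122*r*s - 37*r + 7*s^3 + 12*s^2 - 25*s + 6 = -7*r^3 + r^2*(41*s - 43) + r*(55*s^2 + 126*s - 69) + 7*s^3 + 25*s^2 + 9*s - 9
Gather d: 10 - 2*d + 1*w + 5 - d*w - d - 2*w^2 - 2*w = d*(-w - 3) - 2*w^2 - w + 15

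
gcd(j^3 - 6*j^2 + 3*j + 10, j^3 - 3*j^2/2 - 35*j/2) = j - 5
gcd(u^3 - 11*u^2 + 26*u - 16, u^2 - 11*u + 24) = u - 8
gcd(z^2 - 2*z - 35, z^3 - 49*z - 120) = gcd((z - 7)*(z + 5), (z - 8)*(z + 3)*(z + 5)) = z + 5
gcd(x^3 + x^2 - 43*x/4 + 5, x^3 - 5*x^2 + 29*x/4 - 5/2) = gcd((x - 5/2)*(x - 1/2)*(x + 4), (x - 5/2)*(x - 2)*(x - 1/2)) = x^2 - 3*x + 5/4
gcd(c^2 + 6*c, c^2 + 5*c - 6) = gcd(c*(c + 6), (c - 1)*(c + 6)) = c + 6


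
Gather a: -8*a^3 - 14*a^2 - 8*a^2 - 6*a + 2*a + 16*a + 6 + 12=-8*a^3 - 22*a^2 + 12*a + 18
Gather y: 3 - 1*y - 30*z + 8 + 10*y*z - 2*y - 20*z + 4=y*(10*z - 3) - 50*z + 15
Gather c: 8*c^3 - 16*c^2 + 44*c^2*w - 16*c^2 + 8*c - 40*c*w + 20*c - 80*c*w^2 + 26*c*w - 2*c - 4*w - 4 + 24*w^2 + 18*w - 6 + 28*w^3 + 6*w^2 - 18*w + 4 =8*c^3 + c^2*(44*w - 32) + c*(-80*w^2 - 14*w + 26) + 28*w^3 + 30*w^2 - 4*w - 6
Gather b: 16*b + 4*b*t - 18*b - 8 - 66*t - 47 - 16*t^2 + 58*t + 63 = b*(4*t - 2) - 16*t^2 - 8*t + 8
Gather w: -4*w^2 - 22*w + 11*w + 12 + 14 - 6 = -4*w^2 - 11*w + 20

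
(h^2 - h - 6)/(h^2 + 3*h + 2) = (h - 3)/(h + 1)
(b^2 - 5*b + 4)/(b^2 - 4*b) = (b - 1)/b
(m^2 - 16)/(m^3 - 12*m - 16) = (m + 4)/(m^2 + 4*m + 4)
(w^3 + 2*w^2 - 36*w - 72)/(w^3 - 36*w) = (w + 2)/w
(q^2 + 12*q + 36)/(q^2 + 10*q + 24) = (q + 6)/(q + 4)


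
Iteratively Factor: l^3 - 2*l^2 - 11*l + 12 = (l - 4)*(l^2 + 2*l - 3) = (l - 4)*(l - 1)*(l + 3)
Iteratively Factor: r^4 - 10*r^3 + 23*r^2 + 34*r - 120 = (r + 2)*(r^3 - 12*r^2 + 47*r - 60) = (r - 3)*(r + 2)*(r^2 - 9*r + 20) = (r - 5)*(r - 3)*(r + 2)*(r - 4)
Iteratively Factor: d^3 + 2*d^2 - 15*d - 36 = (d + 3)*(d^2 - d - 12) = (d + 3)^2*(d - 4)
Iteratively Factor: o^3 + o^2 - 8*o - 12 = (o + 2)*(o^2 - o - 6) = (o + 2)^2*(o - 3)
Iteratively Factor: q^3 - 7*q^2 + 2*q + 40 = (q - 5)*(q^2 - 2*q - 8) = (q - 5)*(q + 2)*(q - 4)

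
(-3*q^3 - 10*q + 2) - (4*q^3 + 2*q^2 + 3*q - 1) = -7*q^3 - 2*q^2 - 13*q + 3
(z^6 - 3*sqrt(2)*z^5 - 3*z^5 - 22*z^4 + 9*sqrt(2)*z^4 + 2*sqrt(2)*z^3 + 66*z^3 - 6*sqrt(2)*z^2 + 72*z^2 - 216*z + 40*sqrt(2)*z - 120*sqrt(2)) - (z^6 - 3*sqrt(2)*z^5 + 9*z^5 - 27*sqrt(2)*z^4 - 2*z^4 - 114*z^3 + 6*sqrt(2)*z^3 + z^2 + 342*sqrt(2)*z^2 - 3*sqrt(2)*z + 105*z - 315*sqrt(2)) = -12*z^5 - 20*z^4 + 36*sqrt(2)*z^4 - 4*sqrt(2)*z^3 + 180*z^3 - 348*sqrt(2)*z^2 + 71*z^2 - 321*z + 43*sqrt(2)*z + 195*sqrt(2)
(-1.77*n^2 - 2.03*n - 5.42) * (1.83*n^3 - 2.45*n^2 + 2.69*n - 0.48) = -3.2391*n^5 + 0.6216*n^4 - 9.7064*n^3 + 8.6679*n^2 - 13.6054*n + 2.6016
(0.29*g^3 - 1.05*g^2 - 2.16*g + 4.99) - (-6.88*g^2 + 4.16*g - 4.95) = 0.29*g^3 + 5.83*g^2 - 6.32*g + 9.94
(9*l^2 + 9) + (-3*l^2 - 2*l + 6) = 6*l^2 - 2*l + 15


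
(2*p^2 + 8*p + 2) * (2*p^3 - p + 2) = 4*p^5 + 16*p^4 + 2*p^3 - 4*p^2 + 14*p + 4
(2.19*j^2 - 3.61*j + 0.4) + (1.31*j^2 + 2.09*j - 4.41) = 3.5*j^2 - 1.52*j - 4.01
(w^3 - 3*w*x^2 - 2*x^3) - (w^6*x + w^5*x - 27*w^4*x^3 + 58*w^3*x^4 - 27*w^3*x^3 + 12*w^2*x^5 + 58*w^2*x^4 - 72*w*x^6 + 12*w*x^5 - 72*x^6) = -w^6*x - w^5*x + 27*w^4*x^3 - 58*w^3*x^4 + 27*w^3*x^3 + w^3 - 12*w^2*x^5 - 58*w^2*x^4 + 72*w*x^6 - 12*w*x^5 - 3*w*x^2 + 72*x^6 - 2*x^3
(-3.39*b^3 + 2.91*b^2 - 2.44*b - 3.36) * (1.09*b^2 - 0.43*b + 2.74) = -3.6951*b^5 + 4.6296*b^4 - 13.1995*b^3 + 5.3602*b^2 - 5.2408*b - 9.2064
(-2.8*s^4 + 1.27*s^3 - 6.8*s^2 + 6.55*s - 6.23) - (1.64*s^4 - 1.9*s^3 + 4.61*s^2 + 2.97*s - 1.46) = -4.44*s^4 + 3.17*s^3 - 11.41*s^2 + 3.58*s - 4.77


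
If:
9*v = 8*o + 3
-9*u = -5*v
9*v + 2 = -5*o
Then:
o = -5/13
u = -5/1053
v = -1/117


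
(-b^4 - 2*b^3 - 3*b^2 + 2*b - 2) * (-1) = b^4 + 2*b^3 + 3*b^2 - 2*b + 2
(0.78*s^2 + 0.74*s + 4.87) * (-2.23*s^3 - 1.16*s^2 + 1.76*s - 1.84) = -1.7394*s^5 - 2.555*s^4 - 10.3457*s^3 - 5.782*s^2 + 7.2096*s - 8.9608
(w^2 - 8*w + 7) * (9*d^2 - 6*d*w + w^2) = 9*d^2*w^2 - 72*d^2*w + 63*d^2 - 6*d*w^3 + 48*d*w^2 - 42*d*w + w^4 - 8*w^3 + 7*w^2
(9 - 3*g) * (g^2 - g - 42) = -3*g^3 + 12*g^2 + 117*g - 378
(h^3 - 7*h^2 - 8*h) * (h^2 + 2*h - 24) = h^5 - 5*h^4 - 46*h^3 + 152*h^2 + 192*h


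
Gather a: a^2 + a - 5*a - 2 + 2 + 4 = a^2 - 4*a + 4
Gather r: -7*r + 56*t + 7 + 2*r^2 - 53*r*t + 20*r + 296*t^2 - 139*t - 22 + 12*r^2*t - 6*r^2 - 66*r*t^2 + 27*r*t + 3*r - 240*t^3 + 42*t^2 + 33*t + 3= r^2*(12*t - 4) + r*(-66*t^2 - 26*t + 16) - 240*t^3 + 338*t^2 - 50*t - 12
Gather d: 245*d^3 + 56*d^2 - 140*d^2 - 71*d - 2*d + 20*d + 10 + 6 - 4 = 245*d^3 - 84*d^2 - 53*d + 12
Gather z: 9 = 9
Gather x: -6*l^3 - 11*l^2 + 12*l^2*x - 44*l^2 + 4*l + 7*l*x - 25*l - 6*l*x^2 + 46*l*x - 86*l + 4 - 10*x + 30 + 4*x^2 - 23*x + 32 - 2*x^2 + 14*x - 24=-6*l^3 - 55*l^2 - 107*l + x^2*(2 - 6*l) + x*(12*l^2 + 53*l - 19) + 42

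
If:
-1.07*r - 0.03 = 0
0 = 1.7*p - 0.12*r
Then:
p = -0.00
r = -0.03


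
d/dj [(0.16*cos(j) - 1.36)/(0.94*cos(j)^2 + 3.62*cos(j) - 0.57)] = (0.1504*cos(j)^2 - 2.5568*cos(j) - 4.832)*sin(j)/(0.8836*cos(j)^4 + 6.8056*cos(j)^3 + 12.0328*cos(j)^2 - 4.1268*cos(j) + 0.3249)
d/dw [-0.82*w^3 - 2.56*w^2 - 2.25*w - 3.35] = -2.46*w^2 - 5.12*w - 2.25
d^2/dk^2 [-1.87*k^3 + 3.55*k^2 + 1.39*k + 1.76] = 7.1 - 11.22*k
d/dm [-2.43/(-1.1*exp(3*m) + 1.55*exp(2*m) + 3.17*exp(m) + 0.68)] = (-8.019*exp(2*m) + 7.533*exp(m) + 7.7031)*exp(m)/(-1.1*exp(3*m) + 1.55*exp(2*m) + 3.17*exp(m) + 0.68)^2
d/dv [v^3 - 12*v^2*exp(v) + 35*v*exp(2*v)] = -12*v^2*exp(v) + 3*v^2 + 70*v*exp(2*v) - 24*v*exp(v) + 35*exp(2*v)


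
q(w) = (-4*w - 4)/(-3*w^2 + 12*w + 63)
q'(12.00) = -0.04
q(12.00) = 0.23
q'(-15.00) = 0.00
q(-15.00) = -0.07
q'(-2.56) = -1.39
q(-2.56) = 0.49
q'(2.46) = -0.06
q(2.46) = -0.19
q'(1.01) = -0.05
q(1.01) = -0.11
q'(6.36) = -2.61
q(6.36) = -1.64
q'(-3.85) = -0.38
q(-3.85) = -0.41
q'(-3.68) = -0.59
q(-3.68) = -0.49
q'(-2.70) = -2.97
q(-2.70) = 0.78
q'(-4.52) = -0.12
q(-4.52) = -0.27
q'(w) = (-4*w - 4)*(6*w - 12)/(-3*w^2 + 12*w + 63)^2 - 4/(-3*w^2 + 12*w + 63) = 4*(w^2 - 4*w - 2*(w - 2)*(w + 1) - 21)/(3*(-w^2 + 4*w + 21)^2)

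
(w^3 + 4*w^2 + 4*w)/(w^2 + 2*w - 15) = w*(w^2 + 4*w + 4)/(w^2 + 2*w - 15)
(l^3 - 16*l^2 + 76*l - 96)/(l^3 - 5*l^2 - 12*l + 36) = (l - 8)/(l + 3)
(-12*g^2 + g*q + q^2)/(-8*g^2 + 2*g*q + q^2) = (-3*g + q)/(-2*g + q)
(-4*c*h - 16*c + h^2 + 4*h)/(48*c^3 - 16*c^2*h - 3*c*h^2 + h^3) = (-h - 4)/(12*c^2 - c*h - h^2)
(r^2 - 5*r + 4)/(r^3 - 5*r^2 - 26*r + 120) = (r - 1)/(r^2 - r - 30)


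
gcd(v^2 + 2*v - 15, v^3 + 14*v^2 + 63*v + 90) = v + 5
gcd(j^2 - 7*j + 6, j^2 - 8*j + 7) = j - 1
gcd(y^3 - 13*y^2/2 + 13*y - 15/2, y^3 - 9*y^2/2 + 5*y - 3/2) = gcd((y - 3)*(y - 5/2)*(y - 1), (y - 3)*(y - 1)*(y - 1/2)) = y^2 - 4*y + 3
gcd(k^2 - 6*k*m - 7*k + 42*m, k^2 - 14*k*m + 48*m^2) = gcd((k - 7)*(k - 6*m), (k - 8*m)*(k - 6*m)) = k - 6*m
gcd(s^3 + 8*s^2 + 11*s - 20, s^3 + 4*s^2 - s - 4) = s^2 + 3*s - 4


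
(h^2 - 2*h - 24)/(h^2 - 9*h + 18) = (h + 4)/(h - 3)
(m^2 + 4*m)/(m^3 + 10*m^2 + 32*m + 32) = m/(m^2 + 6*m + 8)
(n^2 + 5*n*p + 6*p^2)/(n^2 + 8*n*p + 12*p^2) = (n + 3*p)/(n + 6*p)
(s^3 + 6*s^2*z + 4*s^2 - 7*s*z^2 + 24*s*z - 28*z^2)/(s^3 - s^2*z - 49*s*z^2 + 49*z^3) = (-s - 4)/(-s + 7*z)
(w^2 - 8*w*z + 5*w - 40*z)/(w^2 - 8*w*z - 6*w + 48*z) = (w + 5)/(w - 6)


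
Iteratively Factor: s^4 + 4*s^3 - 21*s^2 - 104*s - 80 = (s + 1)*(s^3 + 3*s^2 - 24*s - 80) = (s + 1)*(s + 4)*(s^2 - s - 20) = (s + 1)*(s + 4)^2*(s - 5)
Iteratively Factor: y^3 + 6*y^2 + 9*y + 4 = (y + 4)*(y^2 + 2*y + 1) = (y + 1)*(y + 4)*(y + 1)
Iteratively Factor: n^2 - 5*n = (n)*(n - 5)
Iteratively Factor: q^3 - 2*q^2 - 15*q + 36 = (q - 3)*(q^2 + q - 12) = (q - 3)^2*(q + 4)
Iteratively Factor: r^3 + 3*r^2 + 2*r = (r + 2)*(r^2 + r) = (r + 1)*(r + 2)*(r)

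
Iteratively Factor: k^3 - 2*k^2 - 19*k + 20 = (k - 5)*(k^2 + 3*k - 4) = (k - 5)*(k - 1)*(k + 4)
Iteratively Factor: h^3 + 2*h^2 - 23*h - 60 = (h + 4)*(h^2 - 2*h - 15) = (h + 3)*(h + 4)*(h - 5)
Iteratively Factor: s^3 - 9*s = (s + 3)*(s^2 - 3*s) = (s - 3)*(s + 3)*(s)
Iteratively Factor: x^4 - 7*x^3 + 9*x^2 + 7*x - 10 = (x - 5)*(x^3 - 2*x^2 - x + 2) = (x - 5)*(x + 1)*(x^2 - 3*x + 2) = (x - 5)*(x - 2)*(x + 1)*(x - 1)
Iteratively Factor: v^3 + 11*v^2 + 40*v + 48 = (v + 4)*(v^2 + 7*v + 12) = (v + 4)^2*(v + 3)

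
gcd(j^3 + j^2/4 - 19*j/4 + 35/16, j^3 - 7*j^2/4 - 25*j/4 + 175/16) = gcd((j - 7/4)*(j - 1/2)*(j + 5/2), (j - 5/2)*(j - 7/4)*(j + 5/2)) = j^2 + 3*j/4 - 35/8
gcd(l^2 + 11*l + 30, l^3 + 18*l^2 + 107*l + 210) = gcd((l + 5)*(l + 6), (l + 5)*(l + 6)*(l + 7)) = l^2 + 11*l + 30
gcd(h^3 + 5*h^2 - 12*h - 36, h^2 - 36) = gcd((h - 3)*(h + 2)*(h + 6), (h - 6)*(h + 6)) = h + 6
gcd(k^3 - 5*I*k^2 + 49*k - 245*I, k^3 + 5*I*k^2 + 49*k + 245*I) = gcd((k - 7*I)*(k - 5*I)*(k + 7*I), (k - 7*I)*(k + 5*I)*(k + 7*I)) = k^2 + 49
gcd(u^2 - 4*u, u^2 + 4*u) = u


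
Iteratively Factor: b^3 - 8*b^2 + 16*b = (b - 4)*(b^2 - 4*b) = (b - 4)^2*(b)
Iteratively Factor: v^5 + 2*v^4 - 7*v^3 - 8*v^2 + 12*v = (v)*(v^4 + 2*v^3 - 7*v^2 - 8*v + 12) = v*(v - 1)*(v^3 + 3*v^2 - 4*v - 12) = v*(v - 2)*(v - 1)*(v^2 + 5*v + 6) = v*(v - 2)*(v - 1)*(v + 3)*(v + 2)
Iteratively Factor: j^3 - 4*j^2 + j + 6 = (j + 1)*(j^2 - 5*j + 6) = (j - 3)*(j + 1)*(j - 2)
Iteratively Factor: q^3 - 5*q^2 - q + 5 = (q + 1)*(q^2 - 6*q + 5) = (q - 5)*(q + 1)*(q - 1)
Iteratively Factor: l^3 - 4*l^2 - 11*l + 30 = (l - 2)*(l^2 - 2*l - 15) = (l - 5)*(l - 2)*(l + 3)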